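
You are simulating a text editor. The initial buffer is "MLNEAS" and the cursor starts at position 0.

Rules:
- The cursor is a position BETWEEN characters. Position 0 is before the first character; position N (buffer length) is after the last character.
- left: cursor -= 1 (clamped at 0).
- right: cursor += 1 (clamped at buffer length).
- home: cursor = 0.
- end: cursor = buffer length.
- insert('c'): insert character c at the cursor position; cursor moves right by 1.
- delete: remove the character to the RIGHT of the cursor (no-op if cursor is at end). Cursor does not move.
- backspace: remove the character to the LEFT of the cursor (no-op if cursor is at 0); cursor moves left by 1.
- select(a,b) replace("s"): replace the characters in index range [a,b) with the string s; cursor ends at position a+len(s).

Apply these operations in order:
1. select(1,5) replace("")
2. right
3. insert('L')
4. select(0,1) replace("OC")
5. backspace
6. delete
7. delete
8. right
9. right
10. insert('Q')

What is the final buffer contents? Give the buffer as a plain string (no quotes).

Answer: OQ

Derivation:
After op 1 (select(1,5) replace("")): buf='MS' cursor=1
After op 2 (right): buf='MS' cursor=2
After op 3 (insert('L')): buf='MSL' cursor=3
After op 4 (select(0,1) replace("OC")): buf='OCSL' cursor=2
After op 5 (backspace): buf='OSL' cursor=1
After op 6 (delete): buf='OL' cursor=1
After op 7 (delete): buf='O' cursor=1
After op 8 (right): buf='O' cursor=1
After op 9 (right): buf='O' cursor=1
After op 10 (insert('Q')): buf='OQ' cursor=2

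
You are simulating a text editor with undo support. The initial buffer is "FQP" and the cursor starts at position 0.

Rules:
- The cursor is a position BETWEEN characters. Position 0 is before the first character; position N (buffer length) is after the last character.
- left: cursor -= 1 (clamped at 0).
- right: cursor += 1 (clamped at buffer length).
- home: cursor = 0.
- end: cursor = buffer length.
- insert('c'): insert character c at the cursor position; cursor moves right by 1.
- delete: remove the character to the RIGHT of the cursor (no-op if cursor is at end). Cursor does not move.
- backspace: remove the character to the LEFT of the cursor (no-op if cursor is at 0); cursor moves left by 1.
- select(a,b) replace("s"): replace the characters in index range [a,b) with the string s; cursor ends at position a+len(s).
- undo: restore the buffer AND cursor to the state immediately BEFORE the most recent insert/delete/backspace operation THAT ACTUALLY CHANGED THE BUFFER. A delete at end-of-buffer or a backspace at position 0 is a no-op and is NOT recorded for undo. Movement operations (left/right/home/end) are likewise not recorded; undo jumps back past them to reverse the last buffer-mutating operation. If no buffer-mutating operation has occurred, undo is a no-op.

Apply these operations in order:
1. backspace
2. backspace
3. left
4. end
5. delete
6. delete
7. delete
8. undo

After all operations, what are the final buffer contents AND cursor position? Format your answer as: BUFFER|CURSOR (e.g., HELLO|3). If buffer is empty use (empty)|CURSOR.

Answer: FQP|3

Derivation:
After op 1 (backspace): buf='FQP' cursor=0
After op 2 (backspace): buf='FQP' cursor=0
After op 3 (left): buf='FQP' cursor=0
After op 4 (end): buf='FQP' cursor=3
After op 5 (delete): buf='FQP' cursor=3
After op 6 (delete): buf='FQP' cursor=3
After op 7 (delete): buf='FQP' cursor=3
After op 8 (undo): buf='FQP' cursor=3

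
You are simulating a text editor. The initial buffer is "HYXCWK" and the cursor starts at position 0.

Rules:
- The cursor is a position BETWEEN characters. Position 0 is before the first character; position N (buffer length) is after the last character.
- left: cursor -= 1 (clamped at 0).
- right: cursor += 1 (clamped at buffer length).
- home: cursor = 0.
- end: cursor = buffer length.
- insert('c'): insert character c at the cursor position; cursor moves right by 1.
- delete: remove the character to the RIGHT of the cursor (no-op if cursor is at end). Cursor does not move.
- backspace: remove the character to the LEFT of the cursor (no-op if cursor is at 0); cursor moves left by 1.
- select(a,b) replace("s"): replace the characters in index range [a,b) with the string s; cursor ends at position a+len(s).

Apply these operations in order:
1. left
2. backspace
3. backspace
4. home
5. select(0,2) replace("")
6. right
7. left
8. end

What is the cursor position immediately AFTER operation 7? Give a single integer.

Answer: 0

Derivation:
After op 1 (left): buf='HYXCWK' cursor=0
After op 2 (backspace): buf='HYXCWK' cursor=0
After op 3 (backspace): buf='HYXCWK' cursor=0
After op 4 (home): buf='HYXCWK' cursor=0
After op 5 (select(0,2) replace("")): buf='XCWK' cursor=0
After op 6 (right): buf='XCWK' cursor=1
After op 7 (left): buf='XCWK' cursor=0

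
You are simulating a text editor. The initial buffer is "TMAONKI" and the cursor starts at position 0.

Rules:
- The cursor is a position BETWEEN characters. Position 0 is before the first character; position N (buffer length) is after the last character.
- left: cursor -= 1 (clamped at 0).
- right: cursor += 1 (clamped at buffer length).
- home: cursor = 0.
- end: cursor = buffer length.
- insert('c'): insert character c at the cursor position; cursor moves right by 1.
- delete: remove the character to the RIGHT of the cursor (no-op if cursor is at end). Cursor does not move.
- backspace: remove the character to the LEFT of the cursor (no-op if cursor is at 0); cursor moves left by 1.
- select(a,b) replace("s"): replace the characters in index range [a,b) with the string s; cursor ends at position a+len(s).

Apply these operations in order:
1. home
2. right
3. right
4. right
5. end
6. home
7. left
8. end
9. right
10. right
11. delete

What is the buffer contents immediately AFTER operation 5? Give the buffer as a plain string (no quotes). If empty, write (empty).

After op 1 (home): buf='TMAONKI' cursor=0
After op 2 (right): buf='TMAONKI' cursor=1
After op 3 (right): buf='TMAONKI' cursor=2
After op 4 (right): buf='TMAONKI' cursor=3
After op 5 (end): buf='TMAONKI' cursor=7

Answer: TMAONKI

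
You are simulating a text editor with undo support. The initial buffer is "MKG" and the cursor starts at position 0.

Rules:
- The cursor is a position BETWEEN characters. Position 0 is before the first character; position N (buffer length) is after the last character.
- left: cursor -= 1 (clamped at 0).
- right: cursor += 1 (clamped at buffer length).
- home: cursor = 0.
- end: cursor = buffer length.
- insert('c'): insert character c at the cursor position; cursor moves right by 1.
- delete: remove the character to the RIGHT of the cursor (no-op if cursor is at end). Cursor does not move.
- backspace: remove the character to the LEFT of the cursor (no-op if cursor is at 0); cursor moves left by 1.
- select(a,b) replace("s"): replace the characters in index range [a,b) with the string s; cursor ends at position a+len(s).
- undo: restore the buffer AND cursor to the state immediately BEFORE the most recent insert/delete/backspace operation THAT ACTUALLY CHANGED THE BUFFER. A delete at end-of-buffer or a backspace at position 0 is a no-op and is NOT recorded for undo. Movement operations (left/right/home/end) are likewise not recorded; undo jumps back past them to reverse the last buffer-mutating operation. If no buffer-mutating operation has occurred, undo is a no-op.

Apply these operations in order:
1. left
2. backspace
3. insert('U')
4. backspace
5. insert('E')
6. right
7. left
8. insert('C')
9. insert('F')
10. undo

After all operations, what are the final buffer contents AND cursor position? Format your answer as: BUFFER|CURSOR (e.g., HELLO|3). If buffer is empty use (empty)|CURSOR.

Answer: ECMKG|2

Derivation:
After op 1 (left): buf='MKG' cursor=0
After op 2 (backspace): buf='MKG' cursor=0
After op 3 (insert('U')): buf='UMKG' cursor=1
After op 4 (backspace): buf='MKG' cursor=0
After op 5 (insert('E')): buf='EMKG' cursor=1
After op 6 (right): buf='EMKG' cursor=2
After op 7 (left): buf='EMKG' cursor=1
After op 8 (insert('C')): buf='ECMKG' cursor=2
After op 9 (insert('F')): buf='ECFMKG' cursor=3
After op 10 (undo): buf='ECMKG' cursor=2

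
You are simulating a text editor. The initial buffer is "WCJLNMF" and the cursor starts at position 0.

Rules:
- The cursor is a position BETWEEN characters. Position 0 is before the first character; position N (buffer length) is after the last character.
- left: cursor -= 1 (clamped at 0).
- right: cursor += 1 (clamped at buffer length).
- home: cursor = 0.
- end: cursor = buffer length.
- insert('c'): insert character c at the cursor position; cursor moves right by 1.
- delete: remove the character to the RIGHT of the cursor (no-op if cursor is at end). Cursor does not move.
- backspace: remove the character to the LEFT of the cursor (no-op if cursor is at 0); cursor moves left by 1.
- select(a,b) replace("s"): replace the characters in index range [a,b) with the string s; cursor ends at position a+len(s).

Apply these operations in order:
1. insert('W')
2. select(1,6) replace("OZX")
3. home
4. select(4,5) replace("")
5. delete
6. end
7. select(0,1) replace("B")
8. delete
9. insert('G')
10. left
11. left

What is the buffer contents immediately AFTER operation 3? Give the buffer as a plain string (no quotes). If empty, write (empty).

After op 1 (insert('W')): buf='WWCJLNMF' cursor=1
After op 2 (select(1,6) replace("OZX")): buf='WOZXMF' cursor=4
After op 3 (home): buf='WOZXMF' cursor=0

Answer: WOZXMF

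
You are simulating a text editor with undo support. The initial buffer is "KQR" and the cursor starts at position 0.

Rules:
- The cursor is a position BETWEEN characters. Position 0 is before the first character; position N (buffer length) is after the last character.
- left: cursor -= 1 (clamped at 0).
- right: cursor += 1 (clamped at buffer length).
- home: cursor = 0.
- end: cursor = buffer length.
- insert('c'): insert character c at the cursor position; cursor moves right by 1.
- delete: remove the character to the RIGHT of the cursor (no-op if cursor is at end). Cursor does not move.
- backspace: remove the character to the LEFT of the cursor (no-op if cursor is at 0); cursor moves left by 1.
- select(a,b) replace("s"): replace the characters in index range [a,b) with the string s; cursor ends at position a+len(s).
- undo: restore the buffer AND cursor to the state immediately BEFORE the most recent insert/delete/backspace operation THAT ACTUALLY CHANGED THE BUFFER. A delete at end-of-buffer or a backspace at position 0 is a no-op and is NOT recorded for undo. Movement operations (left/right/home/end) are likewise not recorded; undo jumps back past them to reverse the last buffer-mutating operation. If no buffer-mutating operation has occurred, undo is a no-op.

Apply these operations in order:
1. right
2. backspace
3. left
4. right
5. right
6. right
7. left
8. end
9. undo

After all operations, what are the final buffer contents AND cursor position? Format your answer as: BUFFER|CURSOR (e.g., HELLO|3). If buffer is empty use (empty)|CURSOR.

Answer: KQR|1

Derivation:
After op 1 (right): buf='KQR' cursor=1
After op 2 (backspace): buf='QR' cursor=0
After op 3 (left): buf='QR' cursor=0
After op 4 (right): buf='QR' cursor=1
After op 5 (right): buf='QR' cursor=2
After op 6 (right): buf='QR' cursor=2
After op 7 (left): buf='QR' cursor=1
After op 8 (end): buf='QR' cursor=2
After op 9 (undo): buf='KQR' cursor=1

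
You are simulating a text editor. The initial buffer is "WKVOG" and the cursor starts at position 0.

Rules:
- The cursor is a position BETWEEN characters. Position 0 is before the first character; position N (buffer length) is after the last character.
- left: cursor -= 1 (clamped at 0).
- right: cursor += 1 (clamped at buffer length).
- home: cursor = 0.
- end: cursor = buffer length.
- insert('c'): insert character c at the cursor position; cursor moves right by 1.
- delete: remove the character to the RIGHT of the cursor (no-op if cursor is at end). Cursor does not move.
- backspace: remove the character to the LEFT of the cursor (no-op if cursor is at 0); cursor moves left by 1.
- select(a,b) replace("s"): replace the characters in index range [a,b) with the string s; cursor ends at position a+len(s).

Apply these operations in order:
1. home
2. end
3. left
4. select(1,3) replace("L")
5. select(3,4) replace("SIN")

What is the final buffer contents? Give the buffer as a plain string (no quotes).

After op 1 (home): buf='WKVOG' cursor=0
After op 2 (end): buf='WKVOG' cursor=5
After op 3 (left): buf='WKVOG' cursor=4
After op 4 (select(1,3) replace("L")): buf='WLOG' cursor=2
After op 5 (select(3,4) replace("SIN")): buf='WLOSIN' cursor=6

Answer: WLOSIN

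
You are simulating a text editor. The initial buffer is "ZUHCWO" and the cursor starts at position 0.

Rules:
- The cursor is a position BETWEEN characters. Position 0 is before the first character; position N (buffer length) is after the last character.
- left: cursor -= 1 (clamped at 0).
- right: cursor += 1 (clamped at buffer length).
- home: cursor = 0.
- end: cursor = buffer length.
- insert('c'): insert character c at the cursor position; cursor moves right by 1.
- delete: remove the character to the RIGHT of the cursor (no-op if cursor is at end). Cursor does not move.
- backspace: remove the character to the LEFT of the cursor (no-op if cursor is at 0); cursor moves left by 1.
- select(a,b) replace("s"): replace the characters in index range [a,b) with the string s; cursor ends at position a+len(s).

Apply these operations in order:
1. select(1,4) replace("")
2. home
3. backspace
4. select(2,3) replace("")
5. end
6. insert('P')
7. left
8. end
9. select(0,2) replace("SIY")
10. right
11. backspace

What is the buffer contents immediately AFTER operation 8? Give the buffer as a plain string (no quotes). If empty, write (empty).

Answer: ZWP

Derivation:
After op 1 (select(1,4) replace("")): buf='ZWO' cursor=1
After op 2 (home): buf='ZWO' cursor=0
After op 3 (backspace): buf='ZWO' cursor=0
After op 4 (select(2,3) replace("")): buf='ZW' cursor=2
After op 5 (end): buf='ZW' cursor=2
After op 6 (insert('P')): buf='ZWP' cursor=3
After op 7 (left): buf='ZWP' cursor=2
After op 8 (end): buf='ZWP' cursor=3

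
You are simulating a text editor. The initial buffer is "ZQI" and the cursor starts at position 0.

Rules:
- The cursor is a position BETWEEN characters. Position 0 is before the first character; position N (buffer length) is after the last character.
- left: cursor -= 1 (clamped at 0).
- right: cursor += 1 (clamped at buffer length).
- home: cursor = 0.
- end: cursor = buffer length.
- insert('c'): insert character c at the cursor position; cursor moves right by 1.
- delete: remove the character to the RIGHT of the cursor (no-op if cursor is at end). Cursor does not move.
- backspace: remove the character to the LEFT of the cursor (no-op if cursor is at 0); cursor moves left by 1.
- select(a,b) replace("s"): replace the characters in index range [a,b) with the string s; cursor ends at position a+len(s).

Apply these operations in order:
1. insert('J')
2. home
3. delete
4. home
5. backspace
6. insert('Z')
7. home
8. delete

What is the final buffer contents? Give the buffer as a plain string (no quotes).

After op 1 (insert('J')): buf='JZQI' cursor=1
After op 2 (home): buf='JZQI' cursor=0
After op 3 (delete): buf='ZQI' cursor=0
After op 4 (home): buf='ZQI' cursor=0
After op 5 (backspace): buf='ZQI' cursor=0
After op 6 (insert('Z')): buf='ZZQI' cursor=1
After op 7 (home): buf='ZZQI' cursor=0
After op 8 (delete): buf='ZQI' cursor=0

Answer: ZQI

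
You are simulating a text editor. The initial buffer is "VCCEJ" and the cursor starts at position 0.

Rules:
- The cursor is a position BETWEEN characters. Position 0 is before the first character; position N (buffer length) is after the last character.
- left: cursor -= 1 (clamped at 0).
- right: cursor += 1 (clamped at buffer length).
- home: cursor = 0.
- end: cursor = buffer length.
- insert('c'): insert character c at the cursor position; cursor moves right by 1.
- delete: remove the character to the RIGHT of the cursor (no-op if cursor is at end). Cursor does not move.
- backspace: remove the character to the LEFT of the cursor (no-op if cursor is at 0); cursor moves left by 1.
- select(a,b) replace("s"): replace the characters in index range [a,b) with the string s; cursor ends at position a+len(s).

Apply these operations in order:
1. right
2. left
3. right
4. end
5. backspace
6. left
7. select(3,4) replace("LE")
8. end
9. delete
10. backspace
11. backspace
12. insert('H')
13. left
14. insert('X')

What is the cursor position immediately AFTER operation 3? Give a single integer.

Answer: 1

Derivation:
After op 1 (right): buf='VCCEJ' cursor=1
After op 2 (left): buf='VCCEJ' cursor=0
After op 3 (right): buf='VCCEJ' cursor=1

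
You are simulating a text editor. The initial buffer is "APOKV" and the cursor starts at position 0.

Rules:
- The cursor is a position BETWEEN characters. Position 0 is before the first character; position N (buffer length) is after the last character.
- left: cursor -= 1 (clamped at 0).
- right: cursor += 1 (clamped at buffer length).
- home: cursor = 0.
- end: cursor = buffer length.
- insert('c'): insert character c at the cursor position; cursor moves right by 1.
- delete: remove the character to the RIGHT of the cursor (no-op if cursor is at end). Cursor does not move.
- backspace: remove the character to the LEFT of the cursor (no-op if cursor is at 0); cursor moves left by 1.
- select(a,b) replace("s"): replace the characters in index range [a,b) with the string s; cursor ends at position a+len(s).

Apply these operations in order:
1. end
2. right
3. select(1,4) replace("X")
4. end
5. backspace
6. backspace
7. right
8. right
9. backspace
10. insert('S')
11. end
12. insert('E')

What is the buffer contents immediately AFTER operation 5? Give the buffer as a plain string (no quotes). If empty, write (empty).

Answer: AX

Derivation:
After op 1 (end): buf='APOKV' cursor=5
After op 2 (right): buf='APOKV' cursor=5
After op 3 (select(1,4) replace("X")): buf='AXV' cursor=2
After op 4 (end): buf='AXV' cursor=3
After op 5 (backspace): buf='AX' cursor=2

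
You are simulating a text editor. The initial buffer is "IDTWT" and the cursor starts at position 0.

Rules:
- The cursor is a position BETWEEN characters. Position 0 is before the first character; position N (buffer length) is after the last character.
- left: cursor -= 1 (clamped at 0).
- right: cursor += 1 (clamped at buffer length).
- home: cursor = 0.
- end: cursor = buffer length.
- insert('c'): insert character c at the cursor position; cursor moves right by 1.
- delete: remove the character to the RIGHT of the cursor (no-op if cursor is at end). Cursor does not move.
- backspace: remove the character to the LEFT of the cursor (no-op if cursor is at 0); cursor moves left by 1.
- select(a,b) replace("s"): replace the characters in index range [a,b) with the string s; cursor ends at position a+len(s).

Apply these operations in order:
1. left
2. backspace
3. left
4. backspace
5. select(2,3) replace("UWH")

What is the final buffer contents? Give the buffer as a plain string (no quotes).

Answer: IDUWHWT

Derivation:
After op 1 (left): buf='IDTWT' cursor=0
After op 2 (backspace): buf='IDTWT' cursor=0
After op 3 (left): buf='IDTWT' cursor=0
After op 4 (backspace): buf='IDTWT' cursor=0
After op 5 (select(2,3) replace("UWH")): buf='IDUWHWT' cursor=5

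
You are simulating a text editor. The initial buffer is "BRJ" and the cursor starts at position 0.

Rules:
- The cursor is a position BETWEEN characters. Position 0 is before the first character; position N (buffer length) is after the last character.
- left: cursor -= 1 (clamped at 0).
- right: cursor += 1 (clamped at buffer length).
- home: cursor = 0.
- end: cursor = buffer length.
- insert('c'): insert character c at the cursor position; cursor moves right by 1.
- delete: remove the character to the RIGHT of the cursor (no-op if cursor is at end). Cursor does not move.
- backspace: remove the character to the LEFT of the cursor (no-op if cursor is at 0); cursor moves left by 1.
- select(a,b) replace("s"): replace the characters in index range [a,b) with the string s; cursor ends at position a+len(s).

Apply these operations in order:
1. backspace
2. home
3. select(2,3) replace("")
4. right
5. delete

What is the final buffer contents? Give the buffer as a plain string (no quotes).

After op 1 (backspace): buf='BRJ' cursor=0
After op 2 (home): buf='BRJ' cursor=0
After op 3 (select(2,3) replace("")): buf='BR' cursor=2
After op 4 (right): buf='BR' cursor=2
After op 5 (delete): buf='BR' cursor=2

Answer: BR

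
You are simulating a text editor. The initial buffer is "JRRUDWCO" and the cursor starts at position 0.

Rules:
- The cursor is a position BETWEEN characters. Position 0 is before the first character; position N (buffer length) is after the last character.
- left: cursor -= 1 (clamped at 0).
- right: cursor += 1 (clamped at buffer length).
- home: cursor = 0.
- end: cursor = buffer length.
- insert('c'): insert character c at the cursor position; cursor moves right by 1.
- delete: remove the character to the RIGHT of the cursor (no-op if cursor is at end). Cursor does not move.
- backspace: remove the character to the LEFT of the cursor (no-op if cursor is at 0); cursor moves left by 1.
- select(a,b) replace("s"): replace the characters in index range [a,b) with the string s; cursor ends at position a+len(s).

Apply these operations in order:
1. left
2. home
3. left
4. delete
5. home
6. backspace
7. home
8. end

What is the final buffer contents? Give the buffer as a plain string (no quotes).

Answer: RRUDWCO

Derivation:
After op 1 (left): buf='JRRUDWCO' cursor=0
After op 2 (home): buf='JRRUDWCO' cursor=0
After op 3 (left): buf='JRRUDWCO' cursor=0
After op 4 (delete): buf='RRUDWCO' cursor=0
After op 5 (home): buf='RRUDWCO' cursor=0
After op 6 (backspace): buf='RRUDWCO' cursor=0
After op 7 (home): buf='RRUDWCO' cursor=0
After op 8 (end): buf='RRUDWCO' cursor=7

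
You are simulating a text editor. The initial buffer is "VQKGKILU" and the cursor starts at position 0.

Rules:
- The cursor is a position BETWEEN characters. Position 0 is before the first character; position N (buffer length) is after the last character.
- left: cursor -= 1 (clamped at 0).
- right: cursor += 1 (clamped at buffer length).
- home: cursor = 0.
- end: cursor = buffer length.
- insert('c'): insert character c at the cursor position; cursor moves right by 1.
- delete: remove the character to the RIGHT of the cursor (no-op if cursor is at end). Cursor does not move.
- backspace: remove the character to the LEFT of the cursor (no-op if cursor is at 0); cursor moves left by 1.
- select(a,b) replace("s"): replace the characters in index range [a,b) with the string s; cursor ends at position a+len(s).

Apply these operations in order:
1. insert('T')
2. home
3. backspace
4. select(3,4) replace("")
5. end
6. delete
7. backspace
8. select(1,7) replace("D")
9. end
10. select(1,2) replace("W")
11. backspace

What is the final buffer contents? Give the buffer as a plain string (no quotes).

After op 1 (insert('T')): buf='TVQKGKILU' cursor=1
After op 2 (home): buf='TVQKGKILU' cursor=0
After op 3 (backspace): buf='TVQKGKILU' cursor=0
After op 4 (select(3,4) replace("")): buf='TVQGKILU' cursor=3
After op 5 (end): buf='TVQGKILU' cursor=8
After op 6 (delete): buf='TVQGKILU' cursor=8
After op 7 (backspace): buf='TVQGKIL' cursor=7
After op 8 (select(1,7) replace("D")): buf='TD' cursor=2
After op 9 (end): buf='TD' cursor=2
After op 10 (select(1,2) replace("W")): buf='TW' cursor=2
After op 11 (backspace): buf='T' cursor=1

Answer: T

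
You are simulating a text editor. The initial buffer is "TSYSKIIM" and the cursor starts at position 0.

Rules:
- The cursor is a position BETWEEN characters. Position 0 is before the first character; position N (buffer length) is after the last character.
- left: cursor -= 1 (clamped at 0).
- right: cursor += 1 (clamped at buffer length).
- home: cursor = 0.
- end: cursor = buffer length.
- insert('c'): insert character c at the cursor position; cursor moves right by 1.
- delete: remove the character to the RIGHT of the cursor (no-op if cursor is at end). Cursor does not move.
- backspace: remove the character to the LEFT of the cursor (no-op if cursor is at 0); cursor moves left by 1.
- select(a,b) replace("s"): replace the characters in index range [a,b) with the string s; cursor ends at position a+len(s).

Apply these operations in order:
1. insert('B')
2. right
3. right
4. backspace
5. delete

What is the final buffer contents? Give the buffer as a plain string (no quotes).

Answer: BTSKIIM

Derivation:
After op 1 (insert('B')): buf='BTSYSKIIM' cursor=1
After op 2 (right): buf='BTSYSKIIM' cursor=2
After op 3 (right): buf='BTSYSKIIM' cursor=3
After op 4 (backspace): buf='BTYSKIIM' cursor=2
After op 5 (delete): buf='BTSKIIM' cursor=2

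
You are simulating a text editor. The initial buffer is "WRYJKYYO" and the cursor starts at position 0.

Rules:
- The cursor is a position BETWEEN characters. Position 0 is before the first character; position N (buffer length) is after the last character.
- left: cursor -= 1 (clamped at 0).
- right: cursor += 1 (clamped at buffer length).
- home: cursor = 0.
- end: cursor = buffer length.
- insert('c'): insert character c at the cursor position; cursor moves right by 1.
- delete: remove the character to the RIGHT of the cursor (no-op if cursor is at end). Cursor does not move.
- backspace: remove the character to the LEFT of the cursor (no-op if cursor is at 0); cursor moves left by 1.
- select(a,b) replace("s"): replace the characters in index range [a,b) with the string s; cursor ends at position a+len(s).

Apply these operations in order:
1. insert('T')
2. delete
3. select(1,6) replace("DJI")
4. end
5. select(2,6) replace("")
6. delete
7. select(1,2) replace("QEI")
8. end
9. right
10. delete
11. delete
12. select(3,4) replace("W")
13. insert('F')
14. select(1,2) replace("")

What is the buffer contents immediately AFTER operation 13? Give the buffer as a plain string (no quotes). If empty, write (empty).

Answer: TQEWF

Derivation:
After op 1 (insert('T')): buf='TWRYJKYYO' cursor=1
After op 2 (delete): buf='TRYJKYYO' cursor=1
After op 3 (select(1,6) replace("DJI")): buf='TDJIYO' cursor=4
After op 4 (end): buf='TDJIYO' cursor=6
After op 5 (select(2,6) replace("")): buf='TD' cursor=2
After op 6 (delete): buf='TD' cursor=2
After op 7 (select(1,2) replace("QEI")): buf='TQEI' cursor=4
After op 8 (end): buf='TQEI' cursor=4
After op 9 (right): buf='TQEI' cursor=4
After op 10 (delete): buf='TQEI' cursor=4
After op 11 (delete): buf='TQEI' cursor=4
After op 12 (select(3,4) replace("W")): buf='TQEW' cursor=4
After op 13 (insert('F')): buf='TQEWF' cursor=5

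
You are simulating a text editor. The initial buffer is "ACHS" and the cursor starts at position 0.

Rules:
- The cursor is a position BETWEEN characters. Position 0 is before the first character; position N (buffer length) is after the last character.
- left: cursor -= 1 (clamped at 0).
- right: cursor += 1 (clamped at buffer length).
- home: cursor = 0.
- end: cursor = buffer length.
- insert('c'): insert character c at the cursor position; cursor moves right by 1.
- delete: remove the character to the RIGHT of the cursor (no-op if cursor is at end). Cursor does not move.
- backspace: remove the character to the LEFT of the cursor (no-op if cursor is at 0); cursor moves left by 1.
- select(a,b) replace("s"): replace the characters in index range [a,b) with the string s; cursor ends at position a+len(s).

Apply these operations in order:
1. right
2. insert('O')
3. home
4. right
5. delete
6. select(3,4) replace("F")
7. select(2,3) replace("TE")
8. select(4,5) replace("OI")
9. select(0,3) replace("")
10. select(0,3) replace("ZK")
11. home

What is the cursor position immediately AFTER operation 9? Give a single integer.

Answer: 0

Derivation:
After op 1 (right): buf='ACHS' cursor=1
After op 2 (insert('O')): buf='AOCHS' cursor=2
After op 3 (home): buf='AOCHS' cursor=0
After op 4 (right): buf='AOCHS' cursor=1
After op 5 (delete): buf='ACHS' cursor=1
After op 6 (select(3,4) replace("F")): buf='ACHF' cursor=4
After op 7 (select(2,3) replace("TE")): buf='ACTEF' cursor=4
After op 8 (select(4,5) replace("OI")): buf='ACTEOI' cursor=6
After op 9 (select(0,3) replace("")): buf='EOI' cursor=0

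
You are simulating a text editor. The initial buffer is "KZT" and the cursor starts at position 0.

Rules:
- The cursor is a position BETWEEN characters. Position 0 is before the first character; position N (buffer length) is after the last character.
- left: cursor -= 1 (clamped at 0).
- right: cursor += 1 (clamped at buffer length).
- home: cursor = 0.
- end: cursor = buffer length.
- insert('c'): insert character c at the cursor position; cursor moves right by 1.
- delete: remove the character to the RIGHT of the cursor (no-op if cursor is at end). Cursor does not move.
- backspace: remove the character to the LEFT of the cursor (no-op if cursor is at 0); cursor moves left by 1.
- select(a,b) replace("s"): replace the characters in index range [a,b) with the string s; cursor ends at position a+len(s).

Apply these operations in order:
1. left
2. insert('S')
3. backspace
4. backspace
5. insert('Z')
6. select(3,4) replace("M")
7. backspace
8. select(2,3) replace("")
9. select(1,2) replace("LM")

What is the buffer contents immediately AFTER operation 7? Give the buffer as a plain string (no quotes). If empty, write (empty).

After op 1 (left): buf='KZT' cursor=0
After op 2 (insert('S')): buf='SKZT' cursor=1
After op 3 (backspace): buf='KZT' cursor=0
After op 4 (backspace): buf='KZT' cursor=0
After op 5 (insert('Z')): buf='ZKZT' cursor=1
After op 6 (select(3,4) replace("M")): buf='ZKZM' cursor=4
After op 7 (backspace): buf='ZKZ' cursor=3

Answer: ZKZ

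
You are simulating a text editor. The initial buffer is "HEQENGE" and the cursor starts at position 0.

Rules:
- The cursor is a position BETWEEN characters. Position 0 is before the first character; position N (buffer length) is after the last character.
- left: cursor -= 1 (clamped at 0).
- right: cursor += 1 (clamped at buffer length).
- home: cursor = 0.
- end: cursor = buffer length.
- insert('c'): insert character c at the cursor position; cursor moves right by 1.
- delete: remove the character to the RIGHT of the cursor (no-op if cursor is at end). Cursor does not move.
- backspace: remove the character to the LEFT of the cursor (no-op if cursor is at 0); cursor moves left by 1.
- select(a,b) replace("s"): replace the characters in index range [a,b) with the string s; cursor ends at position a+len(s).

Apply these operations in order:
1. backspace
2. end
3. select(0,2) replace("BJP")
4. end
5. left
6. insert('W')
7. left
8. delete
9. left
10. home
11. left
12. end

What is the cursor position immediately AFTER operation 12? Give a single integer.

After op 1 (backspace): buf='HEQENGE' cursor=0
After op 2 (end): buf='HEQENGE' cursor=7
After op 3 (select(0,2) replace("BJP")): buf='BJPQENGE' cursor=3
After op 4 (end): buf='BJPQENGE' cursor=8
After op 5 (left): buf='BJPQENGE' cursor=7
After op 6 (insert('W')): buf='BJPQENGWE' cursor=8
After op 7 (left): buf='BJPQENGWE' cursor=7
After op 8 (delete): buf='BJPQENGE' cursor=7
After op 9 (left): buf='BJPQENGE' cursor=6
After op 10 (home): buf='BJPQENGE' cursor=0
After op 11 (left): buf='BJPQENGE' cursor=0
After op 12 (end): buf='BJPQENGE' cursor=8

Answer: 8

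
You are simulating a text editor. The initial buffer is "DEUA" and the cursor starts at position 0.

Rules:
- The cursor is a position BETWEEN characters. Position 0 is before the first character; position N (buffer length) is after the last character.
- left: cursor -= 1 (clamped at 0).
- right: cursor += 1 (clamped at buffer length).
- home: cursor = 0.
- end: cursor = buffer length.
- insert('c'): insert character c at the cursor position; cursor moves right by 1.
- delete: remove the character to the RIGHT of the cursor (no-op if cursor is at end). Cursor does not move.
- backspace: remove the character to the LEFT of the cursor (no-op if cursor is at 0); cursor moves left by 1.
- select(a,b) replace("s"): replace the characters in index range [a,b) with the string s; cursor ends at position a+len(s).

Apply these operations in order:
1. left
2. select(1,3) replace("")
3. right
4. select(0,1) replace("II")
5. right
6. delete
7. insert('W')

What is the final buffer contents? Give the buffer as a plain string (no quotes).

After op 1 (left): buf='DEUA' cursor=0
After op 2 (select(1,3) replace("")): buf='DA' cursor=1
After op 3 (right): buf='DA' cursor=2
After op 4 (select(0,1) replace("II")): buf='IIA' cursor=2
After op 5 (right): buf='IIA' cursor=3
After op 6 (delete): buf='IIA' cursor=3
After op 7 (insert('W')): buf='IIAW' cursor=4

Answer: IIAW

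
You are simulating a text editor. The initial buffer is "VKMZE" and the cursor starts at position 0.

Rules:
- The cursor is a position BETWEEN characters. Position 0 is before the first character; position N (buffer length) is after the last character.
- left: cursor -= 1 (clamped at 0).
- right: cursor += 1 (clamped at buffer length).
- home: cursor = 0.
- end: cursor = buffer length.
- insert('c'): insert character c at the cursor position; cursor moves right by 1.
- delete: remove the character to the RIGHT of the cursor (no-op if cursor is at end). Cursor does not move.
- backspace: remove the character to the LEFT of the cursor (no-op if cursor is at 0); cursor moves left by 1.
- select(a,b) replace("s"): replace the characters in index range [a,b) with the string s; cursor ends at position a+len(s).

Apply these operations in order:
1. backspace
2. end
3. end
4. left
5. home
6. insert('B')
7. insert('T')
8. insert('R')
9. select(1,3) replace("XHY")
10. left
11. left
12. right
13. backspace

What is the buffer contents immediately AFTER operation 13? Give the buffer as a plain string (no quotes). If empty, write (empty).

After op 1 (backspace): buf='VKMZE' cursor=0
After op 2 (end): buf='VKMZE' cursor=5
After op 3 (end): buf='VKMZE' cursor=5
After op 4 (left): buf='VKMZE' cursor=4
After op 5 (home): buf='VKMZE' cursor=0
After op 6 (insert('B')): buf='BVKMZE' cursor=1
After op 7 (insert('T')): buf='BTVKMZE' cursor=2
After op 8 (insert('R')): buf='BTRVKMZE' cursor=3
After op 9 (select(1,3) replace("XHY")): buf='BXHYVKMZE' cursor=4
After op 10 (left): buf='BXHYVKMZE' cursor=3
After op 11 (left): buf='BXHYVKMZE' cursor=2
After op 12 (right): buf='BXHYVKMZE' cursor=3
After op 13 (backspace): buf='BXYVKMZE' cursor=2

Answer: BXYVKMZE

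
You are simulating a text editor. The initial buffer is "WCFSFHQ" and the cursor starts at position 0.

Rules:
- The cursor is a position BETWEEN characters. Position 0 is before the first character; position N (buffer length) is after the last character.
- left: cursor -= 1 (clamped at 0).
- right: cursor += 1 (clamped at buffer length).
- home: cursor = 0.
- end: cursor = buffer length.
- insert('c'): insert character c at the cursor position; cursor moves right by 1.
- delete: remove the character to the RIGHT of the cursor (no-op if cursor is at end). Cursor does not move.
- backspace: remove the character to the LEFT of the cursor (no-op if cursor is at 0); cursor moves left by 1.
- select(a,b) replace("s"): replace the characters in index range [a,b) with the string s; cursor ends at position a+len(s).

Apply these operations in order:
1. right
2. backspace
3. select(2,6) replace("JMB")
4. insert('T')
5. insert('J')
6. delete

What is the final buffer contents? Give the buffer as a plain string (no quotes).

Answer: CFJMBTJ

Derivation:
After op 1 (right): buf='WCFSFHQ' cursor=1
After op 2 (backspace): buf='CFSFHQ' cursor=0
After op 3 (select(2,6) replace("JMB")): buf='CFJMB' cursor=5
After op 4 (insert('T')): buf='CFJMBT' cursor=6
After op 5 (insert('J')): buf='CFJMBTJ' cursor=7
After op 6 (delete): buf='CFJMBTJ' cursor=7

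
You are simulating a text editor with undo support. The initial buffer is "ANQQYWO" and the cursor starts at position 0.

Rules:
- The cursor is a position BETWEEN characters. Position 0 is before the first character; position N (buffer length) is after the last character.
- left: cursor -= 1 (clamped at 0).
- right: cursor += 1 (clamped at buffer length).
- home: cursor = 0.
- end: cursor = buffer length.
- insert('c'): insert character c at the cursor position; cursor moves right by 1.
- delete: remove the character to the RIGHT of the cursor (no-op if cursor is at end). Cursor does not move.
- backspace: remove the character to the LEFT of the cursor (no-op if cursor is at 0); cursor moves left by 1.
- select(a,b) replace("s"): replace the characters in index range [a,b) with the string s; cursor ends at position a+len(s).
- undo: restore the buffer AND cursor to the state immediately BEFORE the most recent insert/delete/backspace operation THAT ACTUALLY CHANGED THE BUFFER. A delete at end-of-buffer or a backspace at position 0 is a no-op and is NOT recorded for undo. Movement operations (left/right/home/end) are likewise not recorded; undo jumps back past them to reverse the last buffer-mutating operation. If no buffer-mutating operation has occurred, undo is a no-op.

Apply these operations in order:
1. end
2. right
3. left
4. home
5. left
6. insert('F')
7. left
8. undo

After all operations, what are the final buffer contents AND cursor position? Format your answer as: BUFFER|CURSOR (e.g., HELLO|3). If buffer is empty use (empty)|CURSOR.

After op 1 (end): buf='ANQQYWO' cursor=7
After op 2 (right): buf='ANQQYWO' cursor=7
After op 3 (left): buf='ANQQYWO' cursor=6
After op 4 (home): buf='ANQQYWO' cursor=0
After op 5 (left): buf='ANQQYWO' cursor=0
After op 6 (insert('F')): buf='FANQQYWO' cursor=1
After op 7 (left): buf='FANQQYWO' cursor=0
After op 8 (undo): buf='ANQQYWO' cursor=0

Answer: ANQQYWO|0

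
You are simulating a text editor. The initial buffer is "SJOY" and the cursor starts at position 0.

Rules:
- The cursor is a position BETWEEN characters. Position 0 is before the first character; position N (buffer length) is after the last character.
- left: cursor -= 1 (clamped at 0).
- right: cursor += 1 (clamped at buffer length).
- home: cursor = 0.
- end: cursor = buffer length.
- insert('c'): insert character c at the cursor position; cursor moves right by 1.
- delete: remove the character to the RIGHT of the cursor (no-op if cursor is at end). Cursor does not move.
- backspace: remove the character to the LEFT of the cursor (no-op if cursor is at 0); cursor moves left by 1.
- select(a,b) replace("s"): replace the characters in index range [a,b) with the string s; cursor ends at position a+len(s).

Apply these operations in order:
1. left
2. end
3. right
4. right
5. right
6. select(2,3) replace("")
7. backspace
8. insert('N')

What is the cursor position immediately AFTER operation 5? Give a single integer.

After op 1 (left): buf='SJOY' cursor=0
After op 2 (end): buf='SJOY' cursor=4
After op 3 (right): buf='SJOY' cursor=4
After op 4 (right): buf='SJOY' cursor=4
After op 5 (right): buf='SJOY' cursor=4

Answer: 4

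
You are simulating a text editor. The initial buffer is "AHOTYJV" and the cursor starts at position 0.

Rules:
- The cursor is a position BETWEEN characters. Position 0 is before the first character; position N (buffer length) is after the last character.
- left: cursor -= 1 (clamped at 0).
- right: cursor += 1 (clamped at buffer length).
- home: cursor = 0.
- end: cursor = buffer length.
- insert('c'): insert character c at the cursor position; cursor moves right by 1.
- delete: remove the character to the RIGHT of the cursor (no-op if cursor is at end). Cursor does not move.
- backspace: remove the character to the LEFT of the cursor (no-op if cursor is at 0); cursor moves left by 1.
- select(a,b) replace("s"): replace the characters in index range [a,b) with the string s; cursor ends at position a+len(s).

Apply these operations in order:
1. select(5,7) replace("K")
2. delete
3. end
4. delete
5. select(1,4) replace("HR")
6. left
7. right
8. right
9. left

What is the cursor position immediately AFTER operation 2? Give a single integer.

Answer: 6

Derivation:
After op 1 (select(5,7) replace("K")): buf='AHOTYK' cursor=6
After op 2 (delete): buf='AHOTYK' cursor=6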